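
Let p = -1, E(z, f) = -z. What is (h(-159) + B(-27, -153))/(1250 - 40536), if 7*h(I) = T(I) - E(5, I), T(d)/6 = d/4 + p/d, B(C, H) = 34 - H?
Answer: -114007/29150212 ≈ -0.0039110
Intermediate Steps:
T(d) = -6/d + 3*d/2 (T(d) = 6*(d/4 - 1/d) = 6*(-1/d + d/4) = -6/d + 3*d/2)
h(I) = 5/7 - 6/(7*I) + 3*I/14 (h(I) = ((-6/I + 3*I/2) - (-1)*5)/7 = ((-6/I + 3*I/2) - 1*(-5))/7 = ((-6/I + 3*I/2) + 5)/7 = (5 - 6/I + 3*I/2)/7 = 5/7 - 6/(7*I) + 3*I/14)
(h(-159) + B(-27, -153))/(1250 - 40536) = ((1/14)*(-12 - 159*(10 + 3*(-159)))/(-159) + (34 - 1*(-153)))/(1250 - 40536) = ((1/14)*(-1/159)*(-12 - 159*(10 - 477)) + (34 + 153))/(-39286) = ((1/14)*(-1/159)*(-12 - 159*(-467)) + 187)*(-1/39286) = ((1/14)*(-1/159)*(-12 + 74253) + 187)*(-1/39286) = ((1/14)*(-1/159)*74241 + 187)*(-1/39286) = (-24747/742 + 187)*(-1/39286) = (114007/742)*(-1/39286) = -114007/29150212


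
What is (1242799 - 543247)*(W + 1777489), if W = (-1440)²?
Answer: 2694037012128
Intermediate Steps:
W = 2073600
(1242799 - 543247)*(W + 1777489) = (1242799 - 543247)*(2073600 + 1777489) = 699552*3851089 = 2694037012128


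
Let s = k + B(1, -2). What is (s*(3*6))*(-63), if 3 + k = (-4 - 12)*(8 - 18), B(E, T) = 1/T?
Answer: -177471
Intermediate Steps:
k = 157 (k = -3 + (-4 - 12)*(8 - 18) = -3 - 16*(-10) = -3 + 160 = 157)
s = 313/2 (s = 157 + 1/(-2) = 157 - ½ = 313/2 ≈ 156.50)
(s*(3*6))*(-63) = (313*(3*6)/2)*(-63) = ((313/2)*18)*(-63) = 2817*(-63) = -177471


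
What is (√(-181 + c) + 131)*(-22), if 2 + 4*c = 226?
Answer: -2882 - 110*I*√5 ≈ -2882.0 - 245.97*I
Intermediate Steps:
c = 56 (c = -½ + (¼)*226 = -½ + 113/2 = 56)
(√(-181 + c) + 131)*(-22) = (√(-181 + 56) + 131)*(-22) = (√(-125) + 131)*(-22) = (5*I*√5 + 131)*(-22) = (131 + 5*I*√5)*(-22) = -2882 - 110*I*√5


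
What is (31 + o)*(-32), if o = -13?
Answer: -576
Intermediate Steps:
(31 + o)*(-32) = (31 - 13)*(-32) = 18*(-32) = -576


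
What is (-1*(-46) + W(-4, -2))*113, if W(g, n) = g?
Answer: 4746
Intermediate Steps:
(-1*(-46) + W(-4, -2))*113 = (-1*(-46) - 4)*113 = (46 - 4)*113 = 42*113 = 4746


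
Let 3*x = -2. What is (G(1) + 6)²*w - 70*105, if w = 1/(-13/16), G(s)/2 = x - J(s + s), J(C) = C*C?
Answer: -861550/117 ≈ -7363.7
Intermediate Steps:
x = -⅔ (x = (⅓)*(-2) = -⅔ ≈ -0.66667)
J(C) = C²
G(s) = -4/3 - 8*s² (G(s) = 2*(-⅔ - (s + s)²) = 2*(-⅔ - (2*s)²) = 2*(-⅔ - 4*s²) = -4/3 - 8*s²)
w = -16/13 (w = 1/(-13*1/16) = 1/(-13/16) = -16/13 ≈ -1.2308)
(G(1) + 6)²*w - 70*105 = ((-4/3 - 8*1²) + 6)²*(-16/13) - 70*105 = ((-4/3 - 8*1) + 6)²*(-16/13) - 7350 = ((-4/3 - 8) + 6)²*(-16/13) - 7350 = (-28/3 + 6)²*(-16/13) - 7350 = (-10/3)²*(-16/13) - 7350 = (100/9)*(-16/13) - 7350 = -1600/117 - 7350 = -861550/117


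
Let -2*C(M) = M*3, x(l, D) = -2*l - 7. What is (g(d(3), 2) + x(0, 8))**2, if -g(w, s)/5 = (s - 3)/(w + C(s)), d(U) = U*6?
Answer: 400/9 ≈ 44.444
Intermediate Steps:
x(l, D) = -7 - 2*l
C(M) = -3*M/2 (C(M) = -M*3/2 = -3*M/2)
d(U) = 6*U
g(w, s) = -5*(-3 + s)/(w - 3*s/2) (g(w, s) = -5*(s - 3)/(w - 3*s/2) = -5*(-3 + s)/(w - 3*s/2))
(g(d(3), 2) + x(0, 8))**2 = (10*(-3 + 2)/(-12*3 + 3*2) + (-7 - 2*0))**2 = (10*(-1)/(-2*18 + 6) + (-7 + 0))**2 = (10*(-1)/(-36 + 6) - 7)**2 = (10*(-1)/(-30) - 7)**2 = (10*(-1/30)*(-1) - 7)**2 = (1/3 - 7)**2 = (-20/3)**2 = 400/9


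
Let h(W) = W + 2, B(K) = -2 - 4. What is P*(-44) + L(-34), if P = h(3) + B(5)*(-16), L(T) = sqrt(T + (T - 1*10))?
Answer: -4444 + I*sqrt(78) ≈ -4444.0 + 8.8318*I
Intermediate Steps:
B(K) = -6
h(W) = 2 + W
L(T) = sqrt(-10 + 2*T) (L(T) = sqrt(T + (T - 10)) = sqrt(T + (-10 + T)) = sqrt(-10 + 2*T))
P = 101 (P = (2 + 3) - 6*(-16) = 5 + 96 = 101)
P*(-44) + L(-34) = 101*(-44) + sqrt(-10 + 2*(-34)) = -4444 + sqrt(-10 - 68) = -4444 + sqrt(-78) = -4444 + I*sqrt(78)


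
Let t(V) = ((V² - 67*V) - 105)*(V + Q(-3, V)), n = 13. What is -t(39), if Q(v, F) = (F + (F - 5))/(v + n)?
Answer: 554211/10 ≈ 55421.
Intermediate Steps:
Q(v, F) = (-5 + 2*F)/(13 + v) (Q(v, F) = (F + (F - 5))/(v + 13) = (F + (-5 + F))/(13 + v) = (-5 + 2*F)/(13 + v))
t(V) = (-½ + 6*V/5)*(-105 + V² - 67*V) (t(V) = ((V² - 67*V) - 105)*(V + (-5 + 2*V)/(13 - 3)) = (-105 + V² - 67*V)*(V + (-5 + 2*V)/10) = (-105 + V² - 67*V)*(V + (-½ + V/5)) = (-105 + V² - 67*V)*(-½ + 6*V/5) = (-½ + 6*V/5)*(-105 + V² - 67*V))
-t(39) = -(105/2 - 809/10*39² - 185/2*39 + (6/5)*39³) = -(105/2 - 809/10*1521 - 7215/2 + (6/5)*59319) = -(105/2 - 1230489/10 - 7215/2 + 355914/5) = -1*(-554211/10) = 554211/10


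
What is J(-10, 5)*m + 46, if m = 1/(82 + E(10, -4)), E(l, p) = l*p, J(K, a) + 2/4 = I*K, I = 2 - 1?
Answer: 183/4 ≈ 45.750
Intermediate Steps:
I = 1
J(K, a) = -½ + K (J(K, a) = -½ + 1*K = -½ + K)
m = 1/42 (m = 1/(82 + 10*(-4)) = 1/(82 - 40) = 1/42 ≈ 0.023810)
J(-10, 5)*m + 46 = (-½ - 10)*(1/42) + 46 = -21/2*1/42 + 46 = -¼ + 46 = 183/4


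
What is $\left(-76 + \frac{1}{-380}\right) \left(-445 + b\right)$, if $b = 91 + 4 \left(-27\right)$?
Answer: $\frac{6671511}{190} \approx 35113.0$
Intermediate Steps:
$b = -17$ ($b = 91 - 108 = -17$)
$\left(-76 + \frac{1}{-380}\right) \left(-445 + b\right) = \left(-76 + \frac{1}{-380}\right) \left(-445 - 17\right) = \left(-76 - \frac{1}{380}\right) \left(-462\right) = \left(- \frac{28881}{380}\right) \left(-462\right) = \frac{6671511}{190}$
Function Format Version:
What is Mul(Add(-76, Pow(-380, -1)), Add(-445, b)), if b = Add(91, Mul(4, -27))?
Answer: Rational(6671511, 190) ≈ 35113.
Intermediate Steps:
b = -17 (b = Add(91, -108) = -17)
Mul(Add(-76, Pow(-380, -1)), Add(-445, b)) = Mul(Add(-76, Pow(-380, -1)), Add(-445, -17)) = Mul(Add(-76, Rational(-1, 380)), -462) = Mul(Rational(-28881, 380), -462) = Rational(6671511, 190)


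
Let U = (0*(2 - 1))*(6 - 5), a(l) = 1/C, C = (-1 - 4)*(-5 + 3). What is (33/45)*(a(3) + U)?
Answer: 11/150 ≈ 0.073333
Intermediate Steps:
C = 10 (C = -5*(-2) = 10)
a(l) = 1/10
U = 0 (U = (0*1)*1 = 0*1 = 0)
(33/45)*(a(3) + U) = (33/45)*(1/10 + 0) = (33*(1/45))*(1/10) = (11/15)*(1/10) = 11/150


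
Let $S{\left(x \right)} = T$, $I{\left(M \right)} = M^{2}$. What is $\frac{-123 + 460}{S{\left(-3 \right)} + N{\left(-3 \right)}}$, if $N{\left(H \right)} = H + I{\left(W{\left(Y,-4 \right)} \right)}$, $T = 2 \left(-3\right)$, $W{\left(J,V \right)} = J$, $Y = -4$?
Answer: $\frac{337}{7} \approx 48.143$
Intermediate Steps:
$T = -6$
$S{\left(x \right)} = -6$
$N{\left(H \right)} = 16 + H$ ($N{\left(H \right)} = H + \left(-4\right)^{2} = H + 16 = 16 + H$)
$\frac{-123 + 460}{S{\left(-3 \right)} + N{\left(-3 \right)}} = \frac{-123 + 460}{-6 + \left(16 - 3\right)} = \frac{337}{-6 + 13} = \frac{337}{7}$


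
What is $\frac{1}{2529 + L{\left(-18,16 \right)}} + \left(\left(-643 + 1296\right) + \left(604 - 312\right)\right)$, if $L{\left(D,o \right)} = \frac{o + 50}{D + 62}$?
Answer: $\frac{4782647}{5061} \approx 945.0$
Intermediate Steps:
$L{\left(D,o \right)} = \frac{50 + o}{62 + D}$
$\frac{1}{2529 + L{\left(-18,16 \right)}} + \left(\left(-643 + 1296\right) + \left(604 - 312\right)\right) = \frac{1}{2529 + \frac{50 + 16}{62 - 18}} + \left(\left(-643 + 1296\right) + \left(604 - 312\right)\right) = \frac{1}{2529 + \frac{1}{44} \cdot 66} + \left(653 + \left(604 - 312\right)\right) = \frac{1}{2529 + \frac{1}{44} \cdot 66} + \left(653 + 292\right) = \frac{1}{2529 + \frac{3}{2}} + 945 = \frac{1}{\frac{5061}{2}} + 945 = \frac{2}{5061} + 945 = \frac{4782647}{5061}$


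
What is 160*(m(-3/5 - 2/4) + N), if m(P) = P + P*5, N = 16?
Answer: 1504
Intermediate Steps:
m(P) = 6*P (m(P) = P + 5*P = 6*P)
160*(m(-3/5 - 2/4) + N) = 160*(6*(-3/5 - 2/4) + 16) = 160*(6*(-3*⅕ - 2*¼) + 16) = 160*(6*(-⅗ - ½) + 16) = 160*(6*(-11/10) + 16) = 160*(-33/5 + 16) = 160*(47/5) = 1504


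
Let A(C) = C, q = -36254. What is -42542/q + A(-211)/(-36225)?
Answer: 774366772/656650575 ≈ 1.1793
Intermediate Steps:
-42542/q + A(-211)/(-36225) = -42542/(-36254) - 211/(-36225) = -42542*(-1/36254) - 211*(-1/36225) = 21271/18127 + 211/36225 = 774366772/656650575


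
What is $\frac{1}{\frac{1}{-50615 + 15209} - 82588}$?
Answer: $- \frac{35406}{2924110729} \approx -1.2108 \cdot 10^{-5}$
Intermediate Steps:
$\frac{1}{\frac{1}{-50615 + 15209} - 82588} = \frac{1}{\frac{1}{-35406} - 82588} = \frac{1}{- \frac{1}{35406} - 82588} = \frac{1}{- \frac{2924110729}{35406}} = - \frac{35406}{2924110729}$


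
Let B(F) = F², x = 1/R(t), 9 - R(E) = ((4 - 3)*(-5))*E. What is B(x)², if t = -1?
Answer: 1/256 ≈ 0.0039063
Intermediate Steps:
R(E) = 9 + 5*E (R(E) = 9 - (4 - 3)*(-5)*E = 9 - 1*(-5)*E = 9 - (-5)*E = 9 + 5*E)
x = ¼ (x = 1/(9 + 5*(-1)) = 1/(9 - 5) = 1/4 = 1*(¼) = ¼ ≈ 0.25000)
B(x)² = ((¼)²)² = (1/16)² = 1/256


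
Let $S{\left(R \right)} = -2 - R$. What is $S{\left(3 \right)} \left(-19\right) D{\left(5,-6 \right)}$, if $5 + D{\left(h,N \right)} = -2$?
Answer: $-665$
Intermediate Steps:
$D{\left(h,N \right)} = -7$ ($D{\left(h,N \right)} = -5 - 2 = -7$)
$S{\left(3 \right)} \left(-19\right) D{\left(5,-6 \right)} = \left(-2 - 3\right) \left(-19\right) \left(-7\right) = \left(-5\right) \left(-19\right) \left(-7\right) = 95 \left(-7\right) = -665$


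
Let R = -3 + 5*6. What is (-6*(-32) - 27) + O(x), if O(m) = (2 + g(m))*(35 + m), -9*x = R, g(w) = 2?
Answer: 293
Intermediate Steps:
R = 27 (R = -3 + 30 = 27)
x = -3 (x = -1/9*27 = -3)
O(m) = 140 + 4*m (O(m) = (2 + 2)*(35 + m) = 4*(35 + m) = 140 + 4*m)
(-6*(-32) - 27) + O(x) = (-6*(-32) - 27) + (140 + 4*(-3)) = (192 - 27) + (140 - 12) = 165 + 128 = 293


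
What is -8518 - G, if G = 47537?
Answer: -56055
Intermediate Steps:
-8518 - G = -8518 - 1*47537 = -8518 - 47537 = -56055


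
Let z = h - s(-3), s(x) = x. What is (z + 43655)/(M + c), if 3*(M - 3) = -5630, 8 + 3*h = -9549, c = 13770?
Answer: 121417/35689 ≈ 3.4021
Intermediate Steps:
h = -9557/3 (h = -8/3 + (⅓)*(-9549) = -8/3 - 3183 = -9557/3 ≈ -3185.7)
M = -5621/3 (M = 3 + (⅓)*(-5630) = 3 - 5630/3 = -5621/3 ≈ -1873.7)
z = -9548/3 (z = -9557/3 - 1*(-3) = -9557/3 + 3 = -9548/3 ≈ -3182.7)
(z + 43655)/(M + c) = (-9548/3 + 43655)/(-5621/3 + 13770) = 121417/(3*(35689/3)) = (121417/3)*(3/35689) = 121417/35689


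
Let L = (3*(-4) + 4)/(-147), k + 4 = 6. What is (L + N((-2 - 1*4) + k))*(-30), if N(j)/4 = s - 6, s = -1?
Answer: 41080/49 ≈ 838.37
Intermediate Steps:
k = 2 (k = -4 + 6 = 2)
L = 8/147 (L = (-12 + 4)*(-1/147) = -8*(-1/147) = 8/147 ≈ 0.054422)
N(j) = -28 (N(j) = 4*(-1 - 6) = 4*(-7) = -28)
(L + N((-2 - 1*4) + k))*(-30) = (8/147 - 28)*(-30) = -4108/147*(-30) = 41080/49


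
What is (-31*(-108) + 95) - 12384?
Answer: -8941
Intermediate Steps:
(-31*(-108) + 95) - 12384 = (3348 + 95) - 12384 = 3443 - 12384 = -8941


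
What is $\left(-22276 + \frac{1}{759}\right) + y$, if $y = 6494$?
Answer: $- \frac{11978537}{759} \approx -15782.0$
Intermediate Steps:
$\left(-22276 + \frac{1}{759}\right) + y = \left(-22276 + \frac{1}{759}\right) + 6494 = - \frac{16907483}{759} + 6494 = - \frac{11978537}{759}$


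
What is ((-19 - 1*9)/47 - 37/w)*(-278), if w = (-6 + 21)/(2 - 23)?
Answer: -3345174/235 ≈ -14235.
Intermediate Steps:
w = -5/7 (w = 15/(-21) = 15*(-1/21) = -5/7 ≈ -0.71429)
((-19 - 1*9)/47 - 37/w)*(-278) = ((-19 - 1*9)/47 - 37/(-5/7))*(-278) = ((-19 - 9)*(1/47) - 37*(-7/5))*(-278) = (-28*1/47 + 259/5)*(-278) = (-28/47 + 259/5)*(-278) = (12033/235)*(-278) = -3345174/235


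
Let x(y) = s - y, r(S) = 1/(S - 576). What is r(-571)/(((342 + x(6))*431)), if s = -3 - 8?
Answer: -1/160666025 ≈ -6.2241e-9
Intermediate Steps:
s = -11
r(S) = 1/(-576 + S)
x(y) = -11 - y
r(-571)/(((342 + x(6))*431)) = 1/((-576 - 571)*(((342 + (-11 - 1*6))*431))) = 1/((-1147)*(((342 + (-11 - 6))*431))) = -1/(431*(342 - 17))/1147 = -1/(1147*(325*431)) = -1/1147/140075 = -1/1147*1/140075 = -1/160666025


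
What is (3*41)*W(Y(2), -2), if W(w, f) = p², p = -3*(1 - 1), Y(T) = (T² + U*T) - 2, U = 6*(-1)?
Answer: 0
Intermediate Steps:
U = -6
Y(T) = -2 + T² - 6*T (Y(T) = (T² - 6*T) - 2 = -2 + T² - 6*T)
p = 0 (p = -3*0 = 0)
W(w, f) = 0 (W(w, f) = 0² = 0)
(3*41)*W(Y(2), -2) = (3*41)*0 = 123*0 = 0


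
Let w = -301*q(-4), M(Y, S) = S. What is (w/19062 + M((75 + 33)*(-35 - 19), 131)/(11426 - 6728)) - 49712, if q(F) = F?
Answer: -82441931537/1658394 ≈ -49712.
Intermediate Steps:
w = 1204 (w = -301*(-4) = 1204)
(w/19062 + M((75 + 33)*(-35 - 19), 131)/(11426 - 6728)) - 49712 = (1204/19062 + 131/(11426 - 6728)) - 49712 = (1204*(1/19062) + 131/4698) - 49712 = (602/9531 + 131*(1/4698)) - 49712 = (602/9531 + 131/4698) - 49712 = 150991/1658394 - 49712 = -82441931537/1658394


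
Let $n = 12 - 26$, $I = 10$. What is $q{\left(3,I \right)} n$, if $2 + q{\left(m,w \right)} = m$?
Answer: $-14$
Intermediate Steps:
$q{\left(m,w \right)} = -2 + m$
$n = -14$
$q{\left(3,I \right)} n = \left(-2 + 3\right) \left(-14\right) = 1 \left(-14\right) = -14$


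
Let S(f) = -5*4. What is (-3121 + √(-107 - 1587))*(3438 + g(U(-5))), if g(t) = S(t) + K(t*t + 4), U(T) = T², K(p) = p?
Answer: -12630687 + 44517*I*√14 ≈ -1.2631e+7 + 1.6657e+5*I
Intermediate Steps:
S(f) = -20
g(t) = -16 + t² (g(t) = -20 + (t*t + 4) = -20 + (t² + 4) = -20 + (4 + t²) = -16 + t²)
(-3121 + √(-107 - 1587))*(3438 + g(U(-5))) = (-3121 + √(-107 - 1587))*(3438 + (-16 + ((-5)²)²)) = (-3121 + √(-1694))*(3438 + (-16 + 25²)) = (-3121 + 11*I*√14)*(3438 + (-16 + 625)) = (-3121 + 11*I*√14)*(3438 + 609) = (-3121 + 11*I*√14)*4047 = -12630687 + 44517*I*√14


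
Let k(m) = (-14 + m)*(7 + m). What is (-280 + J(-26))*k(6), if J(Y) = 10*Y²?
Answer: -673920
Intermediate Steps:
(-280 + J(-26))*k(6) = (-280 + 10*(-26)²)*(-98 + 6² - 7*6) = (-280 + 10*676)*(-98 + 36 - 42) = (-280 + 6760)*(-104) = 6480*(-104) = -673920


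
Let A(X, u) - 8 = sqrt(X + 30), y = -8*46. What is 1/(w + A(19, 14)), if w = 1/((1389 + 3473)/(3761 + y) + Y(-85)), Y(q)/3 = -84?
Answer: 65398/980709 ≈ 0.066684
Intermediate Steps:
y = -368
A(X, u) = 8 + sqrt(30 + X) (A(X, u) = 8 + sqrt(X + 30) = 8 + sqrt(30 + X))
Y(q) = -252 (Y(q) = 3*(-84) = -252)
w = -261/65398 (w = 1/((1389 + 3473)/(3761 - 368) - 252) = 1/(4862/3393 - 252) = 1/(4862*(1/3393) - 252) = 1/(374/261 - 252) = 1/(-65398/261) = -261/65398 ≈ -0.0039909)
1/(w + A(19, 14)) = 1/(-261/65398 + (8 + sqrt(30 + 19))) = 1/(-261/65398 + (8 + sqrt(49))) = 1/(-261/65398 + (8 + 7)) = 1/(-261/65398 + 15) = 1/(980709/65398) = 65398/980709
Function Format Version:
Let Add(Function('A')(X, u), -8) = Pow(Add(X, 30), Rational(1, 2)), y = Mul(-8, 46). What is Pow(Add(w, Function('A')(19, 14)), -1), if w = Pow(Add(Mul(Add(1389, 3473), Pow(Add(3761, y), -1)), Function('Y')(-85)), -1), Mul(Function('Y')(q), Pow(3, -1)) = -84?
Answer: Rational(65398, 980709) ≈ 0.066684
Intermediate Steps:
y = -368
Function('A')(X, u) = Add(8, Pow(Add(30, X), Rational(1, 2))) (Function('A')(X, u) = Add(8, Pow(Add(X, 30), Rational(1, 2))) = Add(8, Pow(Add(30, X), Rational(1, 2))))
Function('Y')(q) = -252 (Function('Y')(q) = Mul(3, -84) = -252)
w = Rational(-261, 65398) (w = Pow(Add(Mul(Add(1389, 3473), Pow(Add(3761, -368), -1)), -252), -1) = Pow(Add(Mul(4862, Pow(3393, -1)), -252), -1) = Pow(Add(Mul(4862, Rational(1, 3393)), -252), -1) = Pow(Add(Rational(374, 261), -252), -1) = Pow(Rational(-65398, 261), -1) = Rational(-261, 65398) ≈ -0.0039909)
Pow(Add(w, Function('A')(19, 14)), -1) = Pow(Add(Rational(-261, 65398), Add(8, Pow(Add(30, 19), Rational(1, 2)))), -1) = Pow(Add(Rational(-261, 65398), Add(8, Pow(49, Rational(1, 2)))), -1) = Pow(Add(Rational(-261, 65398), Add(8, 7)), -1) = Pow(Add(Rational(-261, 65398), 15), -1) = Pow(Rational(980709, 65398), -1) = Rational(65398, 980709)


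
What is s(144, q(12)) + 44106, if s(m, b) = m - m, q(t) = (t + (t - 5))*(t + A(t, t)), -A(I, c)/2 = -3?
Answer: 44106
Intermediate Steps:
A(I, c) = 6 (A(I, c) = -2*(-3) = 6)
q(t) = (-5 + 2*t)*(6 + t) (q(t) = (t + (t - 5))*(t + 6) = (t + (-5 + t))*(6 + t) = (-5 + 2*t)*(6 + t))
s(m, b) = 0
s(144, q(12)) + 44106 = 0 + 44106 = 44106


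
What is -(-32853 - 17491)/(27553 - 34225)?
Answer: -6293/834 ≈ -7.5456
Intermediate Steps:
-(-32853 - 17491)/(27553 - 34225) = -(-50344)/(-6672) = -(-50344)*(-1)/6672 = -1*6293/834 = -6293/834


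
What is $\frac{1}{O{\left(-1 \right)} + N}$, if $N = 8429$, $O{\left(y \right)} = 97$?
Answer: $\frac{1}{8526} \approx 0.00011729$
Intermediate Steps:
$\frac{1}{O{\left(-1 \right)} + N} = \frac{1}{97 + 8429} = \frac{1}{8526}$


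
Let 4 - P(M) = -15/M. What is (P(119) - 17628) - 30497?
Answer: -5726384/119 ≈ -48121.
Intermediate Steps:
P(M) = 4 + 15/M (P(M) = 4 - (-15)/M = 4 + 15/M)
(P(119) - 17628) - 30497 = ((4 + 15/119) - 17628) - 30497 = (491/119 - 17628) - 30497 = -2097241/119 - 30497 = -5726384/119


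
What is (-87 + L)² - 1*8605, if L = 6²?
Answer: -6004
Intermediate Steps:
L = 36
(-87 + L)² - 1*8605 = (-87 + 36)² - 1*8605 = (-51)² - 8605 = 2601 - 8605 = -6004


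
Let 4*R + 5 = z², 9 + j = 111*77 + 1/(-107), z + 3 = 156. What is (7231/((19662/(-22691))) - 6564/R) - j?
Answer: -207835054234303/12309532734 ≈ -16884.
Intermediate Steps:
z = 153 (z = -3 + 156 = 153)
j = 913565/107 (j = -9 + (111*77 + 1/(-107)) = -9 + (8547 - 1/107) = -9 + 914528/107 = 913565/107 ≈ 8538.0)
R = 5851 (R = -5/4 + (¼)*153² = -5/4 + (¼)*23409 = -5/4 + 23409/4 = 5851)
(7231/((19662/(-22691))) - 6564/R) - j = (7231/((19662/(-22691))) - 6564/5851) - 1*913565/107 = (7231/((19662*(-1/22691))) - 6564*1/5851) - 913565/107 = (7231/(-19662/22691) - 6564/5851) - 913565/107 = (7231*(-22691/19662) - 6564/5851) - 913565/107 = (-164078621/19662 - 6564/5851) - 913565/107 = -960153072839/115042362 - 913565/107 = -207835054234303/12309532734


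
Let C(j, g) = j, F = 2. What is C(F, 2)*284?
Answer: 568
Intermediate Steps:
C(F, 2)*284 = 2*284 = 568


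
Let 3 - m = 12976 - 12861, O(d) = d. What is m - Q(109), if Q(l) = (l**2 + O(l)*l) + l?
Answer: -23983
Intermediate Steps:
Q(l) = l + 2*l**2 (Q(l) = (l**2 + l*l) + l = (l**2 + l**2) + l = 2*l**2 + l = l + 2*l**2)
m = -112 (m = 3 - (12976 - 12861) = 3 - 1*115 = 3 - 115 = -112)
m - Q(109) = -112 - 109*(1 + 2*109) = -112 - 109*(1 + 218) = -112 - 109*219 = -112 - 1*23871 = -112 - 23871 = -23983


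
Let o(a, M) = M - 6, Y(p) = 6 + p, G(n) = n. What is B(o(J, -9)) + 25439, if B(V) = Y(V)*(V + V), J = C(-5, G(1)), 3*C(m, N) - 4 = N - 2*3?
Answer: 25709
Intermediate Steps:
C(m, N) = -⅔ + N/3 (C(m, N) = 4/3 + (N - 2*3)/3 = 4/3 + (N - 6)/3 = 4/3 + (-6 + N)/3 = 4/3 + (-2 + N/3) = -⅔ + N/3)
J = -⅓ (J = -⅔ + (⅓)*1 = -⅔ + ⅓ = -⅓ ≈ -0.33333)
o(a, M) = -6 + M
B(V) = 2*V*(6 + V) (B(V) = (6 + V)*(V + V) = (6 + V)*(2*V) = 2*V*(6 + V))
B(o(J, -9)) + 25439 = 2*(-6 - 9)*(6 + (-6 - 9)) + 25439 = 2*(-15)*(6 - 15) + 25439 = 2*(-15)*(-9) + 25439 = 270 + 25439 = 25709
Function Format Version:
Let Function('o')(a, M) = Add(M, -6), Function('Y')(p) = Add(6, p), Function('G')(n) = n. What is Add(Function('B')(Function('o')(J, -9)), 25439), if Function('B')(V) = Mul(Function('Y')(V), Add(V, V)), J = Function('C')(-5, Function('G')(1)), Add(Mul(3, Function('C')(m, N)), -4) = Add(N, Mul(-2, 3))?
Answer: 25709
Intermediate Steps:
Function('C')(m, N) = Add(Rational(-2, 3), Mul(Rational(1, 3), N)) (Function('C')(m, N) = Add(Rational(4, 3), Mul(Rational(1, 3), Add(N, Mul(-2, 3)))) = Add(Rational(4, 3), Mul(Rational(1, 3), Add(N, -6))) = Add(Rational(4, 3), Mul(Rational(1, 3), Add(-6, N))) = Add(Rational(4, 3), Add(-2, Mul(Rational(1, 3), N))) = Add(Rational(-2, 3), Mul(Rational(1, 3), N)))
J = Rational(-1, 3) (J = Add(Rational(-2, 3), Mul(Rational(1, 3), 1)) = Add(Rational(-2, 3), Rational(1, 3)) = Rational(-1, 3) ≈ -0.33333)
Function('o')(a, M) = Add(-6, M)
Function('B')(V) = Mul(2, V, Add(6, V)) (Function('B')(V) = Mul(Add(6, V), Add(V, V)) = Mul(Add(6, V), Mul(2, V)) = Mul(2, V, Add(6, V)))
Add(Function('B')(Function('o')(J, -9)), 25439) = Add(Mul(2, Add(-6, -9), Add(6, Add(-6, -9))), 25439) = Add(Mul(2, -15, Add(6, -15)), 25439) = Add(Mul(2, -15, -9), 25439) = Add(270, 25439) = 25709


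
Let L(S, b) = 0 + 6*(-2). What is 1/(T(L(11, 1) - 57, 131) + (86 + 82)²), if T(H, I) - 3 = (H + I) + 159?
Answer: 1/28448 ≈ 3.5152e-5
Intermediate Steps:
L(S, b) = -12 (L(S, b) = 0 - 12 = -12)
T(H, I) = 162 + H + I (T(H, I) = 3 + ((H + I) + 159) = 3 + (159 + H + I) = 162 + H + I)
1/(T(L(11, 1) - 57, 131) + (86 + 82)²) = 1/((162 + (-12 - 57) + 131) + (86 + 82)²) = 1/((162 - 69 + 131) + 168²) = 1/(224 + 28224) = 1/28448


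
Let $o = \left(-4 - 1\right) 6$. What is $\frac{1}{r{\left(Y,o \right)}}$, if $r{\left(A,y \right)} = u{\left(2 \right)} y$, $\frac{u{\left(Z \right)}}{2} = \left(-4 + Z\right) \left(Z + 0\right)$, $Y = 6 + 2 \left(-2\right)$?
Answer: $\frac{1}{240} \approx 0.0041667$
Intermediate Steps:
$o = -30$ ($o = \left(-5\right) 6 = -30$)
$Y = 2$ ($Y = 6 - 4 = 2$)
$u{\left(Z \right)} = 2 Z \left(-4 + Z\right)$ ($u{\left(Z \right)} = 2 \left(-4 + Z\right) \left(Z + 0\right) = 2 \left(-4 + Z\right) Z = 2 Z \left(-4 + Z\right)$)
$r{\left(A,y \right)} = - 8 y$ ($r{\left(A,y \right)} = 2 \cdot 2 \left(-4 + 2\right) y = 2 \cdot 2 \left(-2\right) y = - 8 y$)
$\frac{1}{r{\left(Y,o \right)}} = \frac{1}{\left(-8\right) \left(-30\right)} = \frac{1}{240}$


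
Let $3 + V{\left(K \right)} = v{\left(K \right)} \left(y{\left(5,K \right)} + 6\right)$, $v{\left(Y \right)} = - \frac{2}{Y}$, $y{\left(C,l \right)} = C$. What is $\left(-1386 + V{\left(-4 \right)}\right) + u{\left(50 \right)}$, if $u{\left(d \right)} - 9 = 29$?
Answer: $- \frac{2691}{2} \approx -1345.5$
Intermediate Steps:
$u{\left(d \right)} = 38$ ($u{\left(d \right)} = 9 + 29 = 38$)
$V{\left(K \right)} = -3 - \frac{22}{K}$ ($V{\left(K \right)} = -3 + - \frac{2}{K} \left(5 + 6\right) = -3 + - \frac{2}{K} 11 = -3 - \frac{22}{K}$)
$\left(-1386 + V{\left(-4 \right)}\right) + u{\left(50 \right)} = \left(-1386 - \left(3 + \frac{22}{-4}\right)\right) + 38 = \left(-1386 - - \frac{5}{2}\right) + 38 = \left(-1386 + \left(-3 + \frac{11}{2}\right)\right) + 38 = \left(-1386 + \frac{5}{2}\right) + 38 = - \frac{2767}{2} + 38 = - \frac{2691}{2}$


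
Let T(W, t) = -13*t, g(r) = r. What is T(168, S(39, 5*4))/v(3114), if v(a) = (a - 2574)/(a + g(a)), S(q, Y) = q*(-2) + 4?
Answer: 166426/15 ≈ 11095.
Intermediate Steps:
S(q, Y) = 4 - 2*q (S(q, Y) = -2*q + 4 = 4 - 2*q)
v(a) = (-2574 + a)/(2*a) (v(a) = (a - 2574)/(a + a) = (-2574 + a)/((2*a)) = (-2574 + a)*(1/(2*a)) = (-2574 + a)/(2*a))
T(168, S(39, 5*4))/v(3114) = (-13*(4 - 2*39))/(((½)*(-2574 + 3114)/3114)) = (-13*(4 - 78))/(((½)*(1/3114)*540)) = (-13*(-74))/(15/173) = 962*(173/15) = 166426/15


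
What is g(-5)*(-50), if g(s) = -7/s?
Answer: -70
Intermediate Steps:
g(-5)*(-50) = -7/(-5)*(-50) = -7*(-⅕)*(-50) = (7/5)*(-50) = -70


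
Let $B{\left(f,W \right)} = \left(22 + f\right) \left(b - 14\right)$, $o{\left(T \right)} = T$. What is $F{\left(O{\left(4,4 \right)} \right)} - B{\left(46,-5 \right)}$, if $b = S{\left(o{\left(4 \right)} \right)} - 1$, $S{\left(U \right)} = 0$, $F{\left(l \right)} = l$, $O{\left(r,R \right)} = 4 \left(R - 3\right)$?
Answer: $1024$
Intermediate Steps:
$O{\left(r,R \right)} = -12 + 4 R$ ($O{\left(r,R \right)} = 4 \left(-3 + R\right) = -12 + 4 R$)
$b = -1$ ($b = 0 - 1 = -1$)
$B{\left(f,W \right)} = -330 - 15 f$ ($B{\left(f,W \right)} = \left(22 + f\right) \left(-1 - 14\right) = \left(22 + f\right) \left(-15\right) = -330 - 15 f$)
$F{\left(O{\left(4,4 \right)} \right)} - B{\left(46,-5 \right)} = \left(-12 + 4 \cdot 4\right) - \left(-330 - 690\right) = \left(-12 + 16\right) - \left(-330 - 690\right) = 4 - -1020 = 4 + 1020 = 1024$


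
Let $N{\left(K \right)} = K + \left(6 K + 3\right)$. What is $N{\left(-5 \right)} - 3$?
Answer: $-35$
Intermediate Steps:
$N{\left(K \right)} = 3 + 7 K$ ($N{\left(K \right)} = K + \left(3 + 6 K\right) = 3 + 7 K$)
$N{\left(-5 \right)} - 3 = \left(3 + 7 \left(-5\right)\right) - 3 = \left(3 - 35\right) - 3 = -32 - 3 = -35$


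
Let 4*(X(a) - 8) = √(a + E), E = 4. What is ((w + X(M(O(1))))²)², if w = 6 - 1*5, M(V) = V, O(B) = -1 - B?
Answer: (36 + √2)⁴/256 ≈ 7654.3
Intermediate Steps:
X(a) = 8 + √(4 + a)/4 (X(a) = 8 + √(a + 4)/4 = 8 + √(4 + a)/4)
w = 1 (w = 6 - 5 = 1)
((w + X(M(O(1))))²)² = ((1 + (8 + √(4 + (-1 - 1*1))/4))²)² = ((1 + (8 + √(4 + (-1 - 1))/4))²)² = ((1 + (8 + √(4 - 2)/4))²)² = ((1 + (8 + √2/4))²)² = ((9 + √2/4)²)² = (9 + √2/4)⁴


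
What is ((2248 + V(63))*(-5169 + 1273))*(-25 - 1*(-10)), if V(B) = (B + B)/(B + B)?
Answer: 131431560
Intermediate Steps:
V(B) = 1 (V(B) = (2*B)/((2*B)) = (2*B)*(1/(2*B)) = 1)
((2248 + V(63))*(-5169 + 1273))*(-25 - 1*(-10)) = ((2248 + 1)*(-5169 + 1273))*(-25 - 1*(-10)) = (2249*(-3896))*(-25 + 10) = -8762104*(-15) = 131431560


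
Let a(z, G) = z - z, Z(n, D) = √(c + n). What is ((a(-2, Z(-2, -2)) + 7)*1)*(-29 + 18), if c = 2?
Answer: -77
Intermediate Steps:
Z(n, D) = √(2 + n)
a(z, G) = 0
((a(-2, Z(-2, -2)) + 7)*1)*(-29 + 18) = ((0 + 7)*1)*(-29 + 18) = (7*1)*(-11) = 7*(-11) = -77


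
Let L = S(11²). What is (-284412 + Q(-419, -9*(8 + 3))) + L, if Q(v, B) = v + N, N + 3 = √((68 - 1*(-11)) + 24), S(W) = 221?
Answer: -284613 + √103 ≈ -2.8460e+5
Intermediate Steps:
N = -3 + √103 (N = -3 + √((68 - 1*(-11)) + 24) = -3 + √((68 + 11) + 24) = -3 + √(79 + 24) = -3 + √103 ≈ 7.1489)
Q(v, B) = -3 + v + √103 (Q(v, B) = v + (-3 + √103) = -3 + v + √103)
L = 221
(-284412 + Q(-419, -9*(8 + 3))) + L = (-284412 + (-3 - 419 + √103)) + 221 = (-284412 + (-422 + √103)) + 221 = (-284834 + √103) + 221 = -284613 + √103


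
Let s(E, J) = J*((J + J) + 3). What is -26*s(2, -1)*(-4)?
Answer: -104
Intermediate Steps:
s(E, J) = J*(3 + 2*J) (s(E, J) = J*(2*J + 3) = J*(3 + 2*J))
-26*s(2, -1)*(-4) = -(-26)*(3 + 2*(-1))*(-4) = -(-26)*(3 - 2)*(-4) = -(-26)*(-4) = -26*(-1)*(-4) = 26*(-4) = -104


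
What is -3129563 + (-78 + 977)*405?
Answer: -2765468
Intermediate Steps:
-3129563 + (-78 + 977)*405 = -3129563 + 899*405 = -3129563 + 364095 = -2765468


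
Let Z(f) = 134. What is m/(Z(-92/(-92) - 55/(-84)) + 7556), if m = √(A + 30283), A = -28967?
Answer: √329/3845 ≈ 0.0047174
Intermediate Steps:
m = 2*√329 (m = √(-28967 + 30283) = √1316 = 2*√329 ≈ 36.277)
m/(Z(-92/(-92) - 55/(-84)) + 7556) = (2*√329)/(134 + 7556) = (2*√329)/7690 = (2*√329)*(1/7690) = √329/3845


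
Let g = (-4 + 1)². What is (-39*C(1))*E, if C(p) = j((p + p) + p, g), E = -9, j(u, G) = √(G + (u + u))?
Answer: 351*√15 ≈ 1359.4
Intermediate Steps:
g = 9 (g = (-3)² = 9)
j(u, G) = √(G + 2*u)
C(p) = √(9 + 6*p) (C(p) = √(9 + 2*((p + p) + p)) = √(9 + 2*(2*p + p)) = √(9 + 2*(3*p)) = √(9 + 6*p))
(-39*C(1))*E = -39*√(9 + 6*1)*(-9) = -39*√(9 + 6)*(-9) = -39*√15*(-9) = 351*√15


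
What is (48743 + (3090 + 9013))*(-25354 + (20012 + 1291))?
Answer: -246487146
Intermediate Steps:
(48743 + (3090 + 9013))*(-25354 + (20012 + 1291)) = (48743 + 12103)*(-25354 + 21303) = 60846*(-4051) = -246487146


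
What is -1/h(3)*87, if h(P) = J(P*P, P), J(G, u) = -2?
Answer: 87/2 ≈ 43.500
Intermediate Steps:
h(P) = -2
-1/h(3)*87 = -1/(-2)*87 = -1*(-½)*87 = (½)*87 = 87/2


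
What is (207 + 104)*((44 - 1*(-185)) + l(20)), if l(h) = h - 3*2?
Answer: 75573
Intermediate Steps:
l(h) = -6 + h (l(h) = h - 6 = -6 + h)
(207 + 104)*((44 - 1*(-185)) + l(20)) = (207 + 104)*((44 - 1*(-185)) + (-6 + 20)) = 311*((44 + 185) + 14) = 311*(229 + 14) = 311*243 = 75573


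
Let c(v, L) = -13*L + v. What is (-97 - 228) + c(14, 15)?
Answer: -506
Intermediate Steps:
c(v, L) = v - 13*L
(-97 - 228) + c(14, 15) = (-97 - 228) + (14 - 13*15) = -325 + (14 - 195) = -325 - 181 = -506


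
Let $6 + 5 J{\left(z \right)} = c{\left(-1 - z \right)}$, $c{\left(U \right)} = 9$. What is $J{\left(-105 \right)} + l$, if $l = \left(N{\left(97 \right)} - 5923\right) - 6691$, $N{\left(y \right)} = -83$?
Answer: $- \frac{63482}{5} \approx -12696.0$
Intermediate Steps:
$J{\left(z \right)} = \frac{3}{5}$ ($J{\left(z \right)} = - \frac{6}{5} + \frac{1}{5} \cdot 9 = - \frac{6}{5} + \frac{9}{5} = \frac{3}{5}$)
$l = -12697$ ($l = \left(-83 - 5923\right) - 6691 = -6006 - 6691 = -12697$)
$J{\left(-105 \right)} + l = \frac{3}{5} - 12697 = - \frac{63482}{5}$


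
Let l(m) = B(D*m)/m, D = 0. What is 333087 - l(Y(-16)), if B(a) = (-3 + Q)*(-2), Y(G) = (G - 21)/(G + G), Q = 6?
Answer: 12324411/37 ≈ 3.3309e+5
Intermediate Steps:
Y(G) = (-21 + G)/(2*G) (Y(G) = (-21 + G)/((2*G)) = (-21 + G)*(1/(2*G)) = (-21 + G)/(2*G))
B(a) = -6 (B(a) = (-3 + 6)*(-2) = 3*(-2) = -6)
l(m) = -6/m
333087 - l(Y(-16)) = 333087 - (-6)/((1/2)*(-21 - 16)/(-16)) = 333087 - (-6)/((1/2)*(-1/16)*(-37)) = 333087 - (-6)/37/32 = 333087 - (-6)*32/37 = 333087 - 1*(-192/37) = 333087 + 192/37 = 12324411/37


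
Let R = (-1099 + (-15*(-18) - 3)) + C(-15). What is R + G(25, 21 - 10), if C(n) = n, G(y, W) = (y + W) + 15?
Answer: -796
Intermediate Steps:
G(y, W) = 15 + W + y (G(y, W) = (W + y) + 15 = 15 + W + y)
R = -847 (R = (-1099 + (-15*(-18) - 3)) - 15 = (-1099 + (270 - 3)) - 15 = (-1099 + 267) - 15 = -832 - 15 = -847)
R + G(25, 21 - 10) = -847 + (15 + (21 - 10) + 25) = -847 + (15 + 11 + 25) = -847 + 51 = -796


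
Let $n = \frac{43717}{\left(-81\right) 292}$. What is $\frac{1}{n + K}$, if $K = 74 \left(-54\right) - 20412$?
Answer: $- \frac{23652}{577341733} \approx -4.0967 \cdot 10^{-5}$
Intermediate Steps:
$K = -24408$ ($K = -3996 - 20412 = -24408$)
$n = - \frac{43717}{23652}$ ($n = \frac{43717}{-23652} = 43717 \left(- \frac{1}{23652}\right) = - \frac{43717}{23652} \approx -1.8483$)
$\frac{1}{n + K} = \frac{1}{- \frac{43717}{23652} - 24408} = \frac{1}{- \frac{577341733}{23652}} = - \frac{23652}{577341733}$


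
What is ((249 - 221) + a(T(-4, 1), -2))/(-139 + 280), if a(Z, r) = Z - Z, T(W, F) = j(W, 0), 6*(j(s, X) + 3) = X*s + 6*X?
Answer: 28/141 ≈ 0.19858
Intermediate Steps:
j(s, X) = -3 + X + X*s/6 (j(s, X) = -3 + (X*s + 6*X)/6 = -3 + (6*X + X*s)/6 = -3 + (X + X*s/6) = -3 + X + X*s/6)
T(W, F) = -3 (T(W, F) = -3 + 0 + (⅙)*0*W = -3 + 0 + 0 = -3)
a(Z, r) = 0
((249 - 221) + a(T(-4, 1), -2))/(-139 + 280) = ((249 - 221) + 0)/(-139 + 280) = (28 + 0)/141 = 28*(1/141) = 28/141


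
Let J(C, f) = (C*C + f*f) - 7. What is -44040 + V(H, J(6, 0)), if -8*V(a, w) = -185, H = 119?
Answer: -352135/8 ≈ -44017.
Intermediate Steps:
J(C, f) = -7 + C**2 + f**2 (J(C, f) = (C**2 + f**2) - 7 = -7 + C**2 + f**2)
V(a, w) = 185/8 (V(a, w) = -1/8*(-185) = 185/8)
-44040 + V(H, J(6, 0)) = -44040 + 185/8 = -352135/8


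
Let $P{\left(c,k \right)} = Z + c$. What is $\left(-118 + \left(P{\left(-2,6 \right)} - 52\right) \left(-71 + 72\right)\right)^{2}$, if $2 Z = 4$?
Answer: $28900$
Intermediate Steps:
$Z = 2$ ($Z = \frac{1}{2} \cdot 4 = 2$)
$P{\left(c,k \right)} = 2 + c$
$\left(-118 + \left(P{\left(-2,6 \right)} - 52\right) \left(-71 + 72\right)\right)^{2} = \left(-118 + \left(\left(2 - 2\right) - 52\right) \left(-71 + 72\right)\right)^{2} = \left(-118 + \left(0 - 52\right) 1\right)^{2} = \left(-118 - 52\right)^{2} = \left(-170\right)^{2} = 28900$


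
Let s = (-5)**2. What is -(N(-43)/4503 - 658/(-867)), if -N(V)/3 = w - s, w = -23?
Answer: -1029274/1301367 ≈ -0.79092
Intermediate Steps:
s = 25
N(V) = 144 (N(V) = -3*(-23 - 1*25) = -3*(-23 - 25) = -3*(-48) = 144)
-(N(-43)/4503 - 658/(-867)) = -(144/4503 - 658/(-867)) = -(144*(1/4503) - 658*(-1/867)) = -(48/1501 + 658/867) = -1*1029274/1301367 = -1029274/1301367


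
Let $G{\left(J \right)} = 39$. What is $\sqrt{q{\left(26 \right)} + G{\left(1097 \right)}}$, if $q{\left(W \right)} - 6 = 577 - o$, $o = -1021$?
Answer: $\sqrt{1643} \approx 40.534$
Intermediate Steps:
$q{\left(W \right)} = 1604$ ($q{\left(W \right)} = 6 + \left(577 - -1021\right) = 6 + \left(577 + 1021\right) = 6 + 1598 = 1604$)
$\sqrt{q{\left(26 \right)} + G{\left(1097 \right)}} = \sqrt{1604 + 39} = \sqrt{1643}$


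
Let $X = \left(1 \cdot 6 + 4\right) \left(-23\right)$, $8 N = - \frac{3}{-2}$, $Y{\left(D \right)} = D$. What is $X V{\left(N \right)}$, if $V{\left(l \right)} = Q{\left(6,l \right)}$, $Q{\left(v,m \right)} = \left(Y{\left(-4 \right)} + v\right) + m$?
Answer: $- \frac{4025}{8} \approx -503.13$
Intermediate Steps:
$N = \frac{3}{16}$ ($N = \frac{\left(-3\right) \frac{1}{-2}}{8} = \frac{\left(-3\right) \left(- \frac{1}{2}\right)}{8} = \frac{1}{8} \cdot \frac{3}{2} = \frac{3}{16} \approx 0.1875$)
$Q{\left(v,m \right)} = -4 + m + v$ ($Q{\left(v,m \right)} = \left(-4 + v\right) + m = -4 + m + v$)
$V{\left(l \right)} = 2 + l$ ($V{\left(l \right)} = -4 + l + 6 = 2 + l$)
$X = -230$ ($X = \left(6 + 4\right) \left(-23\right) = 10 \left(-23\right) = -230$)
$X V{\left(N \right)} = - 230 \left(2 + \frac{3}{16}\right) = \left(-230\right) \frac{35}{16} = - \frac{4025}{8}$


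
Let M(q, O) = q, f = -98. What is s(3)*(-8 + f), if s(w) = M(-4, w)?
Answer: 424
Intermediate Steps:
s(w) = -4
s(3)*(-8 + f) = -4*(-8 - 98) = -4*(-106) = 424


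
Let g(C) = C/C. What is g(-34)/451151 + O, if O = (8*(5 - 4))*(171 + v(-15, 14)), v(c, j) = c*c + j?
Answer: 1479775281/451151 ≈ 3280.0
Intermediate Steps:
v(c, j) = j + c**2 (v(c, j) = c**2 + j = j + c**2)
g(C) = 1
O = 3280 (O = (8*(5 - 4))*(171 + (14 + (-15)**2)) = (8*1)*(171 + (14 + 225)) = 8*(171 + 239) = 8*410 = 3280)
g(-34)/451151 + O = 1/451151 + 3280 = 1479775281/451151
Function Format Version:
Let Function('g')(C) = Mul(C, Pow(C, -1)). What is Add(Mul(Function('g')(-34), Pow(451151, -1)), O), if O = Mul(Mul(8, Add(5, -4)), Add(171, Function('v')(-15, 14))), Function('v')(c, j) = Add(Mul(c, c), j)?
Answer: Rational(1479775281, 451151) ≈ 3280.0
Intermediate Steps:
Function('v')(c, j) = Add(j, Pow(c, 2)) (Function('v')(c, j) = Add(Pow(c, 2), j) = Add(j, Pow(c, 2)))
Function('g')(C) = 1
O = 3280 (O = Mul(Mul(8, Add(5, -4)), Add(171, Add(14, Pow(-15, 2)))) = Mul(Mul(8, 1), Add(171, Add(14, 225))) = Mul(8, Add(171, 239)) = Mul(8, 410) = 3280)
Add(Mul(Function('g')(-34), Pow(451151, -1)), O) = Add(Mul(1, Pow(451151, -1)), 3280) = Add(Mul(1, Rational(1, 451151)), 3280) = Add(Rational(1, 451151), 3280) = Rational(1479775281, 451151)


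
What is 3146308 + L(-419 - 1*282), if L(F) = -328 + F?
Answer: 3145279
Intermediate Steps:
3146308 + L(-419 - 1*282) = 3146308 + (-328 + (-419 - 1*282)) = 3146308 + (-328 + (-419 - 282)) = 3146308 + (-328 - 701) = 3146308 - 1029 = 3145279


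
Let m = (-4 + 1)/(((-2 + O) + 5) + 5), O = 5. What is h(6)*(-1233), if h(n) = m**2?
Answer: -11097/169 ≈ -65.663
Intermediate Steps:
m = -3/13 (m = (-4 + 1)/(((-2 + 5) + 5) + 5) = -3/((3 + 5) + 5) = -3/(8 + 5) = -3/13 ≈ -0.23077)
h(n) = 9/169 (h(n) = (-3/13)**2 = 9/169)
h(6)*(-1233) = (9/169)*(-1233) = -11097/169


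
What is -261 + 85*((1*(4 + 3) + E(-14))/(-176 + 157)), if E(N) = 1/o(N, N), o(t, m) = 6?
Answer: -33409/114 ≈ -293.06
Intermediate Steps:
E(N) = ⅙ (E(N) = 1/6 = ⅙)
-261 + 85*((1*(4 + 3) + E(-14))/(-176 + 157)) = -261 + 85*((1*(4 + 3) + ⅙)/(-176 + 157)) = -261 + 85*((1*7 + ⅙)/(-19)) = -261 + 85*((7 + ⅙)*(-1/19)) = -261 + 85*((43/6)*(-1/19)) = -261 + 85*(-43/114) = -261 - 3655/114 = -33409/114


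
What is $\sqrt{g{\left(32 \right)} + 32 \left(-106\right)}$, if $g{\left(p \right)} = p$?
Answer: $4 i \sqrt{210} \approx 57.966 i$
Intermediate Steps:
$\sqrt{g{\left(32 \right)} + 32 \left(-106\right)} = \sqrt{32 + 32 \left(-106\right)} = \sqrt{32 - 3392} = \sqrt{-3360} = 4 i \sqrt{210}$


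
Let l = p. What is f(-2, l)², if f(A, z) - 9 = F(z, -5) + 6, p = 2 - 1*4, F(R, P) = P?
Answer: 100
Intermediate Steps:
p = -2 (p = 2 - 4 = -2)
l = -2
f(A, z) = 10 (f(A, z) = 9 + (-5 + 6) = 9 + 1 = 10)
f(-2, l)² = 10² = 100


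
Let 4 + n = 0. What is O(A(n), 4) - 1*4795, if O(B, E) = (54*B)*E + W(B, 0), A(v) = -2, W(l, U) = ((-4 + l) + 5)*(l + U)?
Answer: -5225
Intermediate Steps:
n = -4 (n = -4 + 0 = -4)
W(l, U) = (1 + l)*(U + l)
O(B, E) = B + B² + 54*B*E (O(B, E) = (54*B)*E + (0 + B + B² + 0*B) = 54*B*E + (0 + B + B² + 0) = 54*B*E + (B + B²) = B + B² + 54*B*E)
O(A(n), 4) - 1*4795 = -2*(1 - 2 + 54*4) - 1*4795 = -2*(1 - 2 + 216) - 4795 = -2*215 - 4795 = -430 - 4795 = -5225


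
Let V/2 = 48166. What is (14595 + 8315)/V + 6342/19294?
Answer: 263240771/464657402 ≈ 0.56653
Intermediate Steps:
V = 96332 (V = 2*48166 = 96332)
(14595 + 8315)/V + 6342/19294 = (14595 + 8315)/96332 + 6342/19294 = 22910*(1/96332) + 6342*(1/19294) = 11455/48166 + 3171/9647 = 263240771/464657402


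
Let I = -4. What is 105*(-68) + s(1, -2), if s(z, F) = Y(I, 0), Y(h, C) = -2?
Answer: -7142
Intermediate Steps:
s(z, F) = -2
105*(-68) + s(1, -2) = 105*(-68) - 2 = -7140 - 2 = -7142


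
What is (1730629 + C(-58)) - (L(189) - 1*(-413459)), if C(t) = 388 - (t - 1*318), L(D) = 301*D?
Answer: 1261045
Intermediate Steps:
C(t) = 706 - t (C(t) = 388 - (t - 318) = 388 - (-318 + t) = 388 + (318 - t) = 706 - t)
(1730629 + C(-58)) - (L(189) - 1*(-413459)) = (1730629 + (706 - 1*(-58))) - (301*189 - 1*(-413459)) = (1730629 + (706 + 58)) - (56889 + 413459) = (1730629 + 764) - 1*470348 = 1731393 - 470348 = 1261045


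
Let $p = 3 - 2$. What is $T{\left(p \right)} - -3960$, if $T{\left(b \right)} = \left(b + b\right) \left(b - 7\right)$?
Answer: $3948$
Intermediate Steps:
$p = 1$
$T{\left(b \right)} = 2 b \left(-7 + b\right)$
$T{\left(p \right)} - -3960 = 2 \cdot 1 \left(-7 + 1\right) - -3960 = 2 \cdot 1 \left(-6\right) + 3960 = -12 + 3960 = 3948$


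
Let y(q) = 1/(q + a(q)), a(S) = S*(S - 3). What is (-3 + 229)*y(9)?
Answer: 226/63 ≈ 3.5873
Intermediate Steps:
a(S) = S*(-3 + S)
y(q) = 1/(q + q*(-3 + q))
(-3 + 229)*y(9) = (-3 + 229)*(1/(9*(-2 + 9))) = 226*((⅑)/7) = 226*((⅑)*(⅐)) = 226*(1/63) = 226/63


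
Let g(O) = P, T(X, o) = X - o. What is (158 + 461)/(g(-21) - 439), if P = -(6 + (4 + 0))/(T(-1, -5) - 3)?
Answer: -619/449 ≈ -1.3786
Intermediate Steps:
P = -10 (P = -(6 + (4 + 0))/((-1 - 1*(-5)) - 3) = -(6 + 4)/((-1 + 5) - 3) = -10/(4 - 3) = -10/1 = -10 ≈ -10.000)
g(O) = -10
(158 + 461)/(g(-21) - 439) = (158 + 461)/(-10 - 439) = 619/(-449) = 619*(-1/449) = -619/449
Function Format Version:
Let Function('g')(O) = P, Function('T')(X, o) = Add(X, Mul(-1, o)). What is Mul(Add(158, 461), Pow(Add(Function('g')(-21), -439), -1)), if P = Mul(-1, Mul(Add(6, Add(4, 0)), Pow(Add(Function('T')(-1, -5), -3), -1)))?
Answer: Rational(-619, 449) ≈ -1.3786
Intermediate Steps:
P = -10 (P = Mul(-1, Mul(Add(6, Add(4, 0)), Pow(Add(Add(-1, Mul(-1, -5)), -3), -1))) = Mul(-1, Mul(Add(6, 4), Pow(Add(Add(-1, 5), -3), -1))) = Mul(-1, Mul(10, Pow(Add(4, -3), -1))) = Mul(-1, Mul(10, Pow(1, -1))) = Mul(-1, Mul(10, 1)) = Mul(-1, 10) = -10)
Function('g')(O) = -10
Mul(Add(158, 461), Pow(Add(Function('g')(-21), -439), -1)) = Mul(Add(158, 461), Pow(Add(-10, -439), -1)) = Mul(619, Pow(-449, -1)) = Mul(619, Rational(-1, 449)) = Rational(-619, 449)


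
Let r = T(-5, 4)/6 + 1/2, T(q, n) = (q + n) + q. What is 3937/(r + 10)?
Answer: 7874/19 ≈ 414.42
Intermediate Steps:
T(q, n) = n + 2*q (T(q, n) = (n + q) + q = n + 2*q)
r = -½ (r = (4 + 2*(-5))/6 + 1/2 = (4 - 10)*(⅙) + 1*(½) = -6*⅙ + ½ = -1 + ½ = -½ ≈ -0.50000)
3937/(r + 10) = 3937/(-½ + 10) = 3937/(19/2) = 3937*(2/19) = 7874/19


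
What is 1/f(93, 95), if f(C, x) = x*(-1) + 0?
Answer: -1/95 ≈ -0.010526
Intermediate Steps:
f(C, x) = -x (f(C, x) = -x + 0 = -x)
1/f(93, 95) = 1/(-1*95) = 1/(-95) = -1/95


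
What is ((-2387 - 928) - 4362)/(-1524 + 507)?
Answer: 853/113 ≈ 7.5487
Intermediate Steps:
((-2387 - 928) - 4362)/(-1524 + 507) = (-3315 - 4362)/(-1017) = -7677*(-1/1017) = 853/113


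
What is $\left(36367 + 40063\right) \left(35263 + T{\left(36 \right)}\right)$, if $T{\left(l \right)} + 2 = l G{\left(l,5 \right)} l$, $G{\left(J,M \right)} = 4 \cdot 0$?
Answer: $2694998230$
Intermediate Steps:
$G{\left(J,M \right)} = 0$
$T{\left(l \right)} = -2$ ($T{\left(l \right)} = -2 + l 0 l = -2 + 0 l = -2 + 0 = -2$)
$\left(36367 + 40063\right) \left(35263 + T{\left(36 \right)}\right) = \left(36367 + 40063\right) \left(35263 - 2\right) = 76430 \cdot 35261 = 2694998230$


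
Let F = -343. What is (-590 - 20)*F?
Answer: 209230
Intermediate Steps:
(-590 - 20)*F = (-590 - 20)*(-343) = -610*(-343) = 209230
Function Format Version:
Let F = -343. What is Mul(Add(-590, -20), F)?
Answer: 209230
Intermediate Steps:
Mul(Add(-590, -20), F) = Mul(Add(-590, -20), -343) = Mul(-610, -343) = 209230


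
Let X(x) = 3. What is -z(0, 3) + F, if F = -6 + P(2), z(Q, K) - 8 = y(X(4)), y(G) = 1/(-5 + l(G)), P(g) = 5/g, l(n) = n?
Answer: -11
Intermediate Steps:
y(G) = 1/(-5 + G)
z(Q, K) = 15/2 (z(Q, K) = 8 + 1/(-5 + 3) = 8 + 1/(-2) = 8 - 1/2 = 15/2)
F = -7/2 (F = -6 + 5/2 = -7/2 ≈ -3.5000)
-z(0, 3) + F = -1*15/2 - 7/2 = -15/2 - 7/2 = -11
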